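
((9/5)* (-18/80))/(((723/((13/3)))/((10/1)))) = -117/4820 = -0.02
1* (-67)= -67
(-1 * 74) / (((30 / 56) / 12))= -8288 / 5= -1657.60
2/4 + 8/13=1.12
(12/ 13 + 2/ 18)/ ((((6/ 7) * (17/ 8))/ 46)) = 26.12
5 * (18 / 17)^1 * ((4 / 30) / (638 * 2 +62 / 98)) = 0.00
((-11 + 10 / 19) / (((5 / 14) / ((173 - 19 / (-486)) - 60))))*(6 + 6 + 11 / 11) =-994854133 / 23085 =-43095.26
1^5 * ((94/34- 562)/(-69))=8.10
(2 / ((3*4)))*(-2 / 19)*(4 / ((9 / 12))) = -0.09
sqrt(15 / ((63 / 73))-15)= 5* sqrt(42) / 21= 1.54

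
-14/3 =-4.67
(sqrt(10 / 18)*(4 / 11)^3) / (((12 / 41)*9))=656*sqrt(5) / 107811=0.01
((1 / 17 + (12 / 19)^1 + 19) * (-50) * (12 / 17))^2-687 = 14541142207353 / 30151081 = 482275.98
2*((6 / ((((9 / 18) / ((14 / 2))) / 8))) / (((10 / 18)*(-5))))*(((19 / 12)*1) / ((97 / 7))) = -134064 / 2425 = -55.28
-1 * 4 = -4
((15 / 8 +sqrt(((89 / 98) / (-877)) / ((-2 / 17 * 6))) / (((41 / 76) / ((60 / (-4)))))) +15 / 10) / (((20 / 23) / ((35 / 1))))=4347 / 32 - 2185 * sqrt(7961406) / 143828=92.98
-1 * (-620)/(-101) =-620/101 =-6.14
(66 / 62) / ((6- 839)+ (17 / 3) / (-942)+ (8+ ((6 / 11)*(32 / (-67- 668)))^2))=-677335185450 / 524938237503749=-0.00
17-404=-387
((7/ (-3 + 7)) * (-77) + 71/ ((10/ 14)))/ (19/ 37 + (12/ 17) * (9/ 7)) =-3112921/ 125140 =-24.88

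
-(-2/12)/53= 1/318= 0.00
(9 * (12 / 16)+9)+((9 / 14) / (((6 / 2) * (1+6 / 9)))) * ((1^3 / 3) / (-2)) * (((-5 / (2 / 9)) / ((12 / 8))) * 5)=17.36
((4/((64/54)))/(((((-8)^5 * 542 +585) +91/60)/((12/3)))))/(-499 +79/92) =74520/48834473565101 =0.00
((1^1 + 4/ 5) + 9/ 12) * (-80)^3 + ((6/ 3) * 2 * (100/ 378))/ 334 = -1305600.00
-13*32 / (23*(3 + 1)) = -104 / 23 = -4.52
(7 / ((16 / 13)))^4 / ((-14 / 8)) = -9796423 / 16384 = -597.93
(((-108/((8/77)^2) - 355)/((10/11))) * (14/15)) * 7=-89346257/1200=-74455.21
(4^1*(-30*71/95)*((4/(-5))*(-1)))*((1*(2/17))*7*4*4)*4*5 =-6107136/323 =-18907.54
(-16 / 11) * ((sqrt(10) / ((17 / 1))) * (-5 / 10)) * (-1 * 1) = -8 * sqrt(10) / 187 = -0.14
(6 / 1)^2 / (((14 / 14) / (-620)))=-22320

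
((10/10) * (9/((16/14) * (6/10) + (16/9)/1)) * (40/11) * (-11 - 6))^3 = -13993165376859375/1214767763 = -11519210.34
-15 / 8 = -1.88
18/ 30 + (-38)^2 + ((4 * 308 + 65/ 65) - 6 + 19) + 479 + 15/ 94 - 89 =1447957/ 470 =3080.76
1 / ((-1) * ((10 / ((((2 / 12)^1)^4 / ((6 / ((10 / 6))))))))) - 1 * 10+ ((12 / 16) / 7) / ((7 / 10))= -22511569 / 2286144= -9.85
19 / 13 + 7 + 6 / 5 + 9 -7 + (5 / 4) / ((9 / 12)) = 13.33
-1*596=-596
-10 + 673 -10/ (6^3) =71599/ 108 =662.95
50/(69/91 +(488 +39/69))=52325/512077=0.10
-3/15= -1/5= -0.20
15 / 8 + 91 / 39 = 101 / 24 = 4.21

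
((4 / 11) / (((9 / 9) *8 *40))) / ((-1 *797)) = -1 / 701360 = -0.00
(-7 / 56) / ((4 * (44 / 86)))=-43 / 704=-0.06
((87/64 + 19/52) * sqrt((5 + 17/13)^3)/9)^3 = 8350089492647875 * sqrt(1066)/9743035524857856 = 27.98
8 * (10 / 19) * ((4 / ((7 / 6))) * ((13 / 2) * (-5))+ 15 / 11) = -678000 / 1463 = -463.43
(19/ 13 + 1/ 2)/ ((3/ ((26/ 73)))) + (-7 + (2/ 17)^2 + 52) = 954570/ 21097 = 45.25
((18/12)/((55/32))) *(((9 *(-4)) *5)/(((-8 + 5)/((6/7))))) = 3456/77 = 44.88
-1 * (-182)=182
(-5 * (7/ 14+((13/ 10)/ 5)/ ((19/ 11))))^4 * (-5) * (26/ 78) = -3038873787/ 16290125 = -186.55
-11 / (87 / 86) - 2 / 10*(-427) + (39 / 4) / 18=87079 / 1160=75.07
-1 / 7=-0.14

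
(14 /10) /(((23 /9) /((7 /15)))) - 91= -52178 /575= -90.74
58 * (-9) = -522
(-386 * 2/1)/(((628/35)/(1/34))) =-6755/5338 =-1.27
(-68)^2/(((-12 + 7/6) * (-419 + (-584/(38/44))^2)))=-10015584/10719789925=-0.00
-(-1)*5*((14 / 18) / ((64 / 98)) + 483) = 697235 / 288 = 2420.95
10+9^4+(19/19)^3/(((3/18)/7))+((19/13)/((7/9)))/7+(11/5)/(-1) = 21056253/3185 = 6611.07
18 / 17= 1.06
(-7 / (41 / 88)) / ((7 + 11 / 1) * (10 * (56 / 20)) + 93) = -616 / 24477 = -0.03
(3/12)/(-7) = -1/28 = -0.04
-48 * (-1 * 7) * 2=672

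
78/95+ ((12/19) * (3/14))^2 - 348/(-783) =1021922/796005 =1.28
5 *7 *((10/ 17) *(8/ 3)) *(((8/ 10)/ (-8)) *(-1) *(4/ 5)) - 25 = -1051/ 51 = -20.61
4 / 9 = 0.44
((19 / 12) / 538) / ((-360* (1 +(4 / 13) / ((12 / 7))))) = -247 / 35637120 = -0.00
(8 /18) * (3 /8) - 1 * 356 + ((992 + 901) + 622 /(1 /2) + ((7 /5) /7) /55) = 4588931 /1650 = 2781.17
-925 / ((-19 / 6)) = 5550 / 19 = 292.11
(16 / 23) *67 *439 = 470608 / 23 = 20461.22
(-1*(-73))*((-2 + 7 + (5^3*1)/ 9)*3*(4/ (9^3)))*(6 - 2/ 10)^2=8349448/ 10935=763.55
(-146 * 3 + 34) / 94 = -202 / 47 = -4.30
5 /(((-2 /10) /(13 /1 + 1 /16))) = -5225 /16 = -326.56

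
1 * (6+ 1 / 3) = 19 / 3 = 6.33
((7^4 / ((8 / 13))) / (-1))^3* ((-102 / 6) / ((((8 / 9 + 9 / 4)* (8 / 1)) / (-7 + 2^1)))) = -23263120605156705 / 115712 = -201043285097.11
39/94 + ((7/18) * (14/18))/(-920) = 2903977/7004880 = 0.41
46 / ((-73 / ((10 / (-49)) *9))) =4140 / 3577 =1.16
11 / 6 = 1.83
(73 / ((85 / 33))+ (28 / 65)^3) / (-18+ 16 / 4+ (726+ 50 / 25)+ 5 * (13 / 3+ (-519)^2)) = 0.00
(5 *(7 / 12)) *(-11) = -385 / 12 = -32.08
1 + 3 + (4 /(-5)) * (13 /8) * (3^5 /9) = -311 /10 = -31.10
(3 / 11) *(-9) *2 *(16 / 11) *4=-3456 / 121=-28.56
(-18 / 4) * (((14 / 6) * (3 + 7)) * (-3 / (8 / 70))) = 11025 / 4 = 2756.25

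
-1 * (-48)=48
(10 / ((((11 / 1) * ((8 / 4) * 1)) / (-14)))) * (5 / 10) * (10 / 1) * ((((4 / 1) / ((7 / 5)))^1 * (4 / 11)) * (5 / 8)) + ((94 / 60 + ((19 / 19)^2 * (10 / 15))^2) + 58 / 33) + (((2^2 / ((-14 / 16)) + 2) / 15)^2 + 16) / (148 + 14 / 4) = -4523553983 / 269473050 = -16.79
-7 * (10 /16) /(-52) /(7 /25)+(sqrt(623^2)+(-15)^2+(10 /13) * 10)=356093 /416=855.99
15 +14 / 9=16.56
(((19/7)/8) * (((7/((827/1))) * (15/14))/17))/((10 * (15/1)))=19/15746080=0.00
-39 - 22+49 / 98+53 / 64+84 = 1557 / 64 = 24.33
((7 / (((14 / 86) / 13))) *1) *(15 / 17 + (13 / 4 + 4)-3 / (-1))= 423163 / 68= 6222.99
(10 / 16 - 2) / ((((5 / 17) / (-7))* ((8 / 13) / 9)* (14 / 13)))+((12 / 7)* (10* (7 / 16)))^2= 320427 / 640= 500.67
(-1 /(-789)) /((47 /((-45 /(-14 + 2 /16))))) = 40 /457357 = 0.00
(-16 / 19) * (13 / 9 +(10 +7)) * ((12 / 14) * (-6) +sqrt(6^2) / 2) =13280 / 399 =33.28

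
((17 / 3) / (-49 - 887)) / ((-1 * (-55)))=-17 / 154440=-0.00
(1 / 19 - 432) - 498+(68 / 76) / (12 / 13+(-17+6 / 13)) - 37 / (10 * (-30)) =-1075965691 / 1157100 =-929.88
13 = 13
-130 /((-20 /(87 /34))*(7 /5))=11.88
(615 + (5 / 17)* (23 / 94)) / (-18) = -982885 / 28764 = -34.17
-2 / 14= -1 / 7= -0.14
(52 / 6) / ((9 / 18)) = 52 / 3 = 17.33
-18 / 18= -1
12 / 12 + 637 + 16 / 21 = 13414 / 21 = 638.76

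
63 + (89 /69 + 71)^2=25180087 /4761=5288.82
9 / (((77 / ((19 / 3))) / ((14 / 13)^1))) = 0.80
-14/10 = -7/5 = -1.40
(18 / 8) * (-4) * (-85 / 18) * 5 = 425 / 2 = 212.50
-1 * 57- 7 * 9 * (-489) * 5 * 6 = 924153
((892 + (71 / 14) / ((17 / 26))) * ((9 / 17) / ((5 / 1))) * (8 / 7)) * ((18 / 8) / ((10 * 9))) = 963639 / 354025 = 2.72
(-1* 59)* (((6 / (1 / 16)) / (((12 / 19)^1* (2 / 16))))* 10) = -717440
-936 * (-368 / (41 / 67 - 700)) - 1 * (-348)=-6771084 / 46859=-144.50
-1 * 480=-480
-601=-601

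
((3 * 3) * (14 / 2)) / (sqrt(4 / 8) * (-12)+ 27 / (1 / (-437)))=-11799 / 2209783+ 6 * sqrt(2) / 2209783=-0.01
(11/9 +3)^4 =2085136/6561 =317.81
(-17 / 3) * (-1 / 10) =17 / 30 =0.57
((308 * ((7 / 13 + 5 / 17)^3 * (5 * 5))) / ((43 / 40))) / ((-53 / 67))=-128552044544000 / 24599209219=-5225.86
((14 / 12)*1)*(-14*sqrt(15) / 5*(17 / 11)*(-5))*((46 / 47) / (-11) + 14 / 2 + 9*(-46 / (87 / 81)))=-1575871899*sqrt(15) / 164923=-37007.12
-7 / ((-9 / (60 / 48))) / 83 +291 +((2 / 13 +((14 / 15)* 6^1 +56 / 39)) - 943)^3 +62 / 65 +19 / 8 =-819526961.95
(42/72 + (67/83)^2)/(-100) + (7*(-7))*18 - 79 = -7944496891/8266800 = -961.01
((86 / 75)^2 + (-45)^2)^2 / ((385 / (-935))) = -2208553006179497 / 221484375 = -9971597.35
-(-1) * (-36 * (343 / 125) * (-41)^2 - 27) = -20760363 / 125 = -166082.90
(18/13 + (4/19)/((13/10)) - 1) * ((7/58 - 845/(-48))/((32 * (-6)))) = -370095/7334912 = -0.05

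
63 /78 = 21 /26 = 0.81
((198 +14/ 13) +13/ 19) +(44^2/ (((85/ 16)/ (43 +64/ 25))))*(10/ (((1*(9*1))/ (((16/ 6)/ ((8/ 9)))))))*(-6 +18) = 4102208117/ 6175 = 664325.20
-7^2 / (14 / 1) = -7 / 2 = -3.50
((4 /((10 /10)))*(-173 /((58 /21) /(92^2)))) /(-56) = 1098204 /29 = 37869.10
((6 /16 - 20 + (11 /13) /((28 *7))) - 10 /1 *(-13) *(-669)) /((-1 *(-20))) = -443299107 /101920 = -4349.48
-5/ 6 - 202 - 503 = -4235/ 6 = -705.83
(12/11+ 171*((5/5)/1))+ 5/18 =34129/198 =172.37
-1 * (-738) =738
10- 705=-695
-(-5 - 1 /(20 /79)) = 179 /20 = 8.95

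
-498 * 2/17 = -996/17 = -58.59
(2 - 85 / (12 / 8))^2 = 2988.44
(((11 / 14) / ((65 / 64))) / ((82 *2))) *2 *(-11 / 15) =-1936 / 279825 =-0.01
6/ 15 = 2/ 5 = 0.40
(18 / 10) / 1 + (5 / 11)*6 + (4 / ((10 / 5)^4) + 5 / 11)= 1151 / 220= 5.23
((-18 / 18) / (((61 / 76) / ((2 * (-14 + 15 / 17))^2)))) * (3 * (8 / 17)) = -1210.65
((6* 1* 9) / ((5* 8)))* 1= 27 / 20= 1.35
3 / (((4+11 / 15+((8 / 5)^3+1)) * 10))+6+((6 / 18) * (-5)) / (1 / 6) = -29263 / 7372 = -3.97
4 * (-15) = -60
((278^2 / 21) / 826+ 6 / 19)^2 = 618167047696 / 27154755369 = 22.76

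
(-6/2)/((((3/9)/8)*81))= -8/9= -0.89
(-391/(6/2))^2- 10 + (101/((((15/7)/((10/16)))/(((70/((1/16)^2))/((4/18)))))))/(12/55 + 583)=6076959307/288693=21049.90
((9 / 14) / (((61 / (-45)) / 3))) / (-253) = 1215 / 216062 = 0.01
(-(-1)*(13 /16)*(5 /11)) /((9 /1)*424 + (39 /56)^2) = 12740 /131653467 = 0.00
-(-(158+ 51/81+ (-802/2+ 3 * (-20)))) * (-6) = 16328/9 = 1814.22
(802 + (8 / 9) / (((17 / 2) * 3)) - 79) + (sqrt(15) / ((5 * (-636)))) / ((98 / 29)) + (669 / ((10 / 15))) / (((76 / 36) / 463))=3851305745 / 17442 - 29 * sqrt(15) / 311640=220806.43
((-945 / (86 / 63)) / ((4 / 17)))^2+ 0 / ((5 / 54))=1024336289025 / 118336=8656167.94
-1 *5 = -5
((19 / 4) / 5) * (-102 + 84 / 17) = -3135 / 34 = -92.21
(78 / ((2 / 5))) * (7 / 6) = 455 / 2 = 227.50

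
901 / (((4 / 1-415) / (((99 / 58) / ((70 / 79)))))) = -2348907 / 556220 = -4.22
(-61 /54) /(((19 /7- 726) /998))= 1.56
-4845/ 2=-2422.50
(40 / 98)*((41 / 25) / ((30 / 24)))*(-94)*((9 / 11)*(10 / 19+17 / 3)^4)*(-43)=41171716163921312 / 15804679275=2605033.32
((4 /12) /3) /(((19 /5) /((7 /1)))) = 35 /171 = 0.20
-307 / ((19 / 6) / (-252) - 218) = 464184 / 329635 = 1.41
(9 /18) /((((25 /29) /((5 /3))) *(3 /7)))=203 /90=2.26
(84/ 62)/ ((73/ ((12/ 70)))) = 36/ 11315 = 0.00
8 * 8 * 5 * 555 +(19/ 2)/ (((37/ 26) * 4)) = 26285047/ 148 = 177601.67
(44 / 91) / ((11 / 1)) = 4 / 91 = 0.04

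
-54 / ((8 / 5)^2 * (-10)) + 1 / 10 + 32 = 10947 / 320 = 34.21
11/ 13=0.85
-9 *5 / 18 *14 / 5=-7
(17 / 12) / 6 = 17 / 72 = 0.24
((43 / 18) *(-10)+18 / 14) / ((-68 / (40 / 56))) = 1780 / 7497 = 0.24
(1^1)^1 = 1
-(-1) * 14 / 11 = 14 / 11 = 1.27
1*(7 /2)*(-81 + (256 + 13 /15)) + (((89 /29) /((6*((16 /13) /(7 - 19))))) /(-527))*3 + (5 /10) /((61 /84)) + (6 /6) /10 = 68952063673 /111871560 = 616.35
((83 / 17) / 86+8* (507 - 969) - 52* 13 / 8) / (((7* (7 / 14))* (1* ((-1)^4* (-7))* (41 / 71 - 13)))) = -21800976 / 1755131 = -12.42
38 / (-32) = -1.19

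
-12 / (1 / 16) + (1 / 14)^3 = -526847 / 2744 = -192.00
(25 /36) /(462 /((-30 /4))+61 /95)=-2375 /208476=-0.01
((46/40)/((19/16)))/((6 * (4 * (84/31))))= 713/47880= 0.01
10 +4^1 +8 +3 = 25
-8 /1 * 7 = -56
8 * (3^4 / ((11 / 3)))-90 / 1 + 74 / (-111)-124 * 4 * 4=-62632 / 33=-1897.94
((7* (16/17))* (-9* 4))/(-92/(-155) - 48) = 156240/31229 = 5.00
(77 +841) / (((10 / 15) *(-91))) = -1377 / 91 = -15.13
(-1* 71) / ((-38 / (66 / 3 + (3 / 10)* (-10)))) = 71 / 2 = 35.50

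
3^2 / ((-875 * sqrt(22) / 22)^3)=-198 * sqrt(22) / 669921875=-0.00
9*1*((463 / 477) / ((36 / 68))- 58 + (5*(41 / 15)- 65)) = -461497 / 477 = -967.50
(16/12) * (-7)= -9.33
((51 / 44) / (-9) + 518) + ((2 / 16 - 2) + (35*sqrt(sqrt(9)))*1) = 35*sqrt(3) + 136223 / 264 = 576.62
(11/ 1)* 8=88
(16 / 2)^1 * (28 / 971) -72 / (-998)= 0.30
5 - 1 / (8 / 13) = 3.38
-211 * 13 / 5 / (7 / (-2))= 5486 / 35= 156.74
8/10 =0.80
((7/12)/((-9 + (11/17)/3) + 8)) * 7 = -833/160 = -5.21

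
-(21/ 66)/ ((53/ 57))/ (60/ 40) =-133/ 583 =-0.23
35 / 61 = 0.57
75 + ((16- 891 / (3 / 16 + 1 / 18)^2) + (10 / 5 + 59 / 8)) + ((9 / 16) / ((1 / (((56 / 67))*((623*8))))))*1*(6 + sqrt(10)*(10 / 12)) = -605744911 / 656600 + 130830*sqrt(10) / 67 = 5252.39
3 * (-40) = -120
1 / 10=0.10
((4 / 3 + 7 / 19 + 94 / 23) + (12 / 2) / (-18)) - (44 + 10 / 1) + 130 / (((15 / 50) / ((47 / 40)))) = 1207751 / 2622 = 460.62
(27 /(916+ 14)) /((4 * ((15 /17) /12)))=153 /1550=0.10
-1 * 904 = -904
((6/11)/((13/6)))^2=1296/20449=0.06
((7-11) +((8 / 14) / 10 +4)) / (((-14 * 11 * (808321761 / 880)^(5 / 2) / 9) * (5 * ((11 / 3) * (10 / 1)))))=-512 * sqrt(55) / 168563289119944817101185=-0.00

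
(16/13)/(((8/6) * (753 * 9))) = 4/29367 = 0.00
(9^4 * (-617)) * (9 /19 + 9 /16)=-4194615.64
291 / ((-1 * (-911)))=291 / 911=0.32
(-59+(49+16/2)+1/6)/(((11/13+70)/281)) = -40183/5526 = -7.27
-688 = -688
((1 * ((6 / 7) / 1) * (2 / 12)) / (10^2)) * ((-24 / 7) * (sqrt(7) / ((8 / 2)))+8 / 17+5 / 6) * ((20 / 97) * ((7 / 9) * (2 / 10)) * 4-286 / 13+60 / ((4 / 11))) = 2374069 / 8904600-124951 * sqrt(7) / 712950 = -0.20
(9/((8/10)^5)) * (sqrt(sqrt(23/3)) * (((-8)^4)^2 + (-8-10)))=766767417.17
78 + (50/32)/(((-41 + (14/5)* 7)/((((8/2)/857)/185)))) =1058573231/13571452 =78.00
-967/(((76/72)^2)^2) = -101511792/130321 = -778.94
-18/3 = -6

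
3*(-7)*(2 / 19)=-42 / 19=-2.21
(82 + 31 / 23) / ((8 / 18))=17253 / 92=187.53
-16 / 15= -1.07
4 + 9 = 13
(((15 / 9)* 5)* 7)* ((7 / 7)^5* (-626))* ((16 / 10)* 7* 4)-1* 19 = -4907897 / 3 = -1635965.67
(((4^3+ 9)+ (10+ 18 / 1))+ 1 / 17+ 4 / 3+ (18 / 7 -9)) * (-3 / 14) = -34259 / 1666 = -20.56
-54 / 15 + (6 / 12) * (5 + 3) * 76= 1502 / 5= 300.40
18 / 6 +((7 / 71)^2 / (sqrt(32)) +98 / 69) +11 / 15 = 49*sqrt(2) / 40328 +1778 / 345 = 5.16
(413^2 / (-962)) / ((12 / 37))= -170569 / 312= -546.70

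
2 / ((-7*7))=-2 / 49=-0.04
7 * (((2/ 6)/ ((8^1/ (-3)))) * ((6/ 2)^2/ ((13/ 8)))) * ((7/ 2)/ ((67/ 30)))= -6615/ 871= -7.59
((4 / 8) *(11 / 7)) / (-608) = -11 / 8512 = -0.00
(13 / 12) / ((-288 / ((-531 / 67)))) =767 / 25728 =0.03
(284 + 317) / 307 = 601 / 307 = 1.96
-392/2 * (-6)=1176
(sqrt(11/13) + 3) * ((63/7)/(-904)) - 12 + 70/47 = -447845/42488 - 9 * sqrt(143)/11752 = -10.55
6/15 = 2/5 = 0.40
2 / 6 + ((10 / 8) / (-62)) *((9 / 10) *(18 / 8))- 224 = -1331507 / 5952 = -223.71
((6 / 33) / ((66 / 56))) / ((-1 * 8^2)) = -7 / 2904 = -0.00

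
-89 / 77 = -1.16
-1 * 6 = -6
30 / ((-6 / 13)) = -65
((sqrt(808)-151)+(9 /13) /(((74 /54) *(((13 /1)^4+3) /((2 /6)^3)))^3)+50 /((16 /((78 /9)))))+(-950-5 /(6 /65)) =-51935944649755162688821 /46039102888162957248+2 *sqrt(202) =-1099.66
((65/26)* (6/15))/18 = 1/18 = 0.06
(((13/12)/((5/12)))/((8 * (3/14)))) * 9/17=273/340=0.80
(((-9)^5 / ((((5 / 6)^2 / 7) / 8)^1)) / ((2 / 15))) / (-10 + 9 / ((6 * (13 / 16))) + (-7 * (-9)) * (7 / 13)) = -1385871.22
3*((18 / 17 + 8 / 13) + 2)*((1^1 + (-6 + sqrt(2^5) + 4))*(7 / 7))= -2436 / 221 + 9744*sqrt(2) / 221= 51.33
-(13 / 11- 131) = 1428 / 11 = 129.82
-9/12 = -3/4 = -0.75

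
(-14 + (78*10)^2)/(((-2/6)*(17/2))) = -3650316/17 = -214724.47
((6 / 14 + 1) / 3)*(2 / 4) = 5 / 21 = 0.24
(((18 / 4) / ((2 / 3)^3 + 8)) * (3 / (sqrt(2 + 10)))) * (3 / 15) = 243 * sqrt(3) / 4480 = 0.09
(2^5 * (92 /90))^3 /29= 3189506048 /2642625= 1206.95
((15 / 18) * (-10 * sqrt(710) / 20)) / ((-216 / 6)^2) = -5 * sqrt(710) / 15552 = -0.01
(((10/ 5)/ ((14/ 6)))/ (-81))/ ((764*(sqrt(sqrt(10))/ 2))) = -10^(3/ 4)/ 360990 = -0.00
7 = 7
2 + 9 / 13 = 35 / 13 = 2.69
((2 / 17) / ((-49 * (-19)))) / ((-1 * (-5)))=2 / 79135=0.00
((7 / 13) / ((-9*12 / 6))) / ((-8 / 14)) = 49 / 936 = 0.05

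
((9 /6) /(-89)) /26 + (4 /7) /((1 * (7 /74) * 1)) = 1369741 /226772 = 6.04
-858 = -858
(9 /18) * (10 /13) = 5 /13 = 0.38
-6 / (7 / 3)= -18 / 7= -2.57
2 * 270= 540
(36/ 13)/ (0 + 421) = 36/ 5473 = 0.01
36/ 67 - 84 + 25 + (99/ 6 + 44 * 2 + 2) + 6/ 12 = 48.54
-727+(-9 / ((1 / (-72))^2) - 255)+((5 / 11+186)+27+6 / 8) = -2086647 / 44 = -47423.80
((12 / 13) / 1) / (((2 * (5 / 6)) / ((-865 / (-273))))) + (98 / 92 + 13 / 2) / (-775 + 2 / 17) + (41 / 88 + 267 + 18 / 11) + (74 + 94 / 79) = 287414467394721 / 830588246488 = 346.04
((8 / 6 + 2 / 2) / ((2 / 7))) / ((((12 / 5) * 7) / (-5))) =-175 / 72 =-2.43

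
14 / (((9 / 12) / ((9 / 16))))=21 / 2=10.50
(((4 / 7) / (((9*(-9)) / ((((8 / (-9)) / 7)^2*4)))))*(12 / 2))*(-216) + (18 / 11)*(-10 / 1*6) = -29825416 / 305613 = -97.59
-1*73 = -73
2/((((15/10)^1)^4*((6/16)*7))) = 256/1701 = 0.15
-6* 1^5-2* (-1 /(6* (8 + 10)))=-5.98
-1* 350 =-350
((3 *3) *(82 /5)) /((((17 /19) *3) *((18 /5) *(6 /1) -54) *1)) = -779 /459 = -1.70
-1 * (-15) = 15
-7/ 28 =-1/ 4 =-0.25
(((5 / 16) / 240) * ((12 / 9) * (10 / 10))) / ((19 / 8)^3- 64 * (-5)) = 8 / 1536291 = 0.00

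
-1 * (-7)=7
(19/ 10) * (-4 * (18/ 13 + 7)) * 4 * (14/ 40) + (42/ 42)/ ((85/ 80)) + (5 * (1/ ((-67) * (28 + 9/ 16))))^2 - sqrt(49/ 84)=-457228135213378/ 5179815464525 - sqrt(21)/ 6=-89.03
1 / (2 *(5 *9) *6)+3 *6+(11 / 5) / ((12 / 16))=2261 / 108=20.94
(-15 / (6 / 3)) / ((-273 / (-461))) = -2305 / 182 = -12.66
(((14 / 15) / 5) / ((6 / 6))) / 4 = 7 / 150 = 0.05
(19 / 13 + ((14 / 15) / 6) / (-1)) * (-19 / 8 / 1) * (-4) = 7258 / 585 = 12.41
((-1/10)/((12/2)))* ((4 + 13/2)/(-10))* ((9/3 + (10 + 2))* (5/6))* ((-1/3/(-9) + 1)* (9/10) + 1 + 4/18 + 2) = 1309/1440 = 0.91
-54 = -54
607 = 607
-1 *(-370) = 370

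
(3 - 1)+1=3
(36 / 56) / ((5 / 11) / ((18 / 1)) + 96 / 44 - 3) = -891 / 1099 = -0.81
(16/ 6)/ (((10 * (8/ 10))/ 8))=8/ 3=2.67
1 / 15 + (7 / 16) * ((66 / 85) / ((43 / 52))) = 10471 / 21930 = 0.48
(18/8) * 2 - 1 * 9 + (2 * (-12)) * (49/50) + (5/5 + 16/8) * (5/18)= -2039/75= -27.19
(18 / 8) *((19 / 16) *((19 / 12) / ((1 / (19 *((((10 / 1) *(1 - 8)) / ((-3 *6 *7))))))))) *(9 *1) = 102885 / 256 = 401.89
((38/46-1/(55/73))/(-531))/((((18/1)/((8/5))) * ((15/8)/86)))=0.00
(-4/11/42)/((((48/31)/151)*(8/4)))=-4681/11088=-0.42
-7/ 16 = -0.44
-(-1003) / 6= 1003 / 6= 167.17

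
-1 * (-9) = 9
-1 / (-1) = 1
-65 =-65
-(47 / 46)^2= -2209 / 2116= -1.04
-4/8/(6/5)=-5/12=-0.42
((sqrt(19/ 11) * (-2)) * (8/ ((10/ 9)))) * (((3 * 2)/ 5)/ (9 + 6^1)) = -144 * sqrt(209)/ 1375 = -1.51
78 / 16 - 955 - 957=-1907.12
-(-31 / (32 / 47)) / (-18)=-1457 / 576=-2.53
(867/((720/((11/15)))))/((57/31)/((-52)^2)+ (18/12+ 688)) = 16654781/13004258625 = 0.00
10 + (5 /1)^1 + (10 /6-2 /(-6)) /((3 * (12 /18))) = 16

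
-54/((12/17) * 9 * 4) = -2.12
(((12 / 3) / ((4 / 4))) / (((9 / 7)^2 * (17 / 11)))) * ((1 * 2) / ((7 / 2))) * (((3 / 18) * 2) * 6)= 2464 / 1377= 1.79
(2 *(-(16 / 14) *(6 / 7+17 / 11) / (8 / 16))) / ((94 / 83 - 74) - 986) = 245680 / 23685277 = 0.01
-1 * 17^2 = -289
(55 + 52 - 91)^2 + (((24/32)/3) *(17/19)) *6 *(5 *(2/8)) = 39167/152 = 257.68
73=73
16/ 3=5.33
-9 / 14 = -0.64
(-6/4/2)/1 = -3/4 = -0.75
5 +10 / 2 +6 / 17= 176 / 17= 10.35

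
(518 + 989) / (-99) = -137 / 9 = -15.22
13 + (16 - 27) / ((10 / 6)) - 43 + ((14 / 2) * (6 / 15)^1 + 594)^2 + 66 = 8904991 / 25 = 356199.64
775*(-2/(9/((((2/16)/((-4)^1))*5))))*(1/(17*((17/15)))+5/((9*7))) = 4630625/1310904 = 3.53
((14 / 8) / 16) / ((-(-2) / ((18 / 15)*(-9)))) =-0.59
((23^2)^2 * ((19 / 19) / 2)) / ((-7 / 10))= -1399205 / 7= -199886.43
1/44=0.02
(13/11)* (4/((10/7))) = 182/55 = 3.31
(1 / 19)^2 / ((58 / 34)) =17 / 10469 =0.00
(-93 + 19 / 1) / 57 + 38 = 2092 / 57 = 36.70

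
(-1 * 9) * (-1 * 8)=72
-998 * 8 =-7984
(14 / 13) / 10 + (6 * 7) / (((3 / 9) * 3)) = 42.11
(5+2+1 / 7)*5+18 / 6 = 271 / 7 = 38.71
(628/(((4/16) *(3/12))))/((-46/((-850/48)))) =266900/69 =3868.12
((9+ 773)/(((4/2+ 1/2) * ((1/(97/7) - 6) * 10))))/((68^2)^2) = -97/393040000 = -0.00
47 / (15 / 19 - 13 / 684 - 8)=-32148 / 4945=-6.50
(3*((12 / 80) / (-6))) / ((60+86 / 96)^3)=-41472 / 124869522335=-0.00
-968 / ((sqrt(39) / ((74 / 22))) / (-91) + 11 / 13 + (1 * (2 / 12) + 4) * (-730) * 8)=1201601901952452 / 30204507101327369 - 161333172 * sqrt(39) / 30204507101327369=0.04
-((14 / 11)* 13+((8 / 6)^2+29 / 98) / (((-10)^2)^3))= -160524020119 / 9702000000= -16.55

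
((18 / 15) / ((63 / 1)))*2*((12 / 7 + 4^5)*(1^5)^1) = 5744 / 147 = 39.07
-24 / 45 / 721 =-8 / 10815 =-0.00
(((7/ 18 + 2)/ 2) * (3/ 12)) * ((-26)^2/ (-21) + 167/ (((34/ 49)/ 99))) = 7105.39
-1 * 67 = -67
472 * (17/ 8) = 1003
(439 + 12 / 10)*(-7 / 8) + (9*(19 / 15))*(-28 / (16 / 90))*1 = -87227 / 40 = -2180.68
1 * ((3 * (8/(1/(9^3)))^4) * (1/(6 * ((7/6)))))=3470494144278528/7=495784877754075.43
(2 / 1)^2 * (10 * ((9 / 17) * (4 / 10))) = 144 / 17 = 8.47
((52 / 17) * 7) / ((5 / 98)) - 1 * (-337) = 64317 / 85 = 756.67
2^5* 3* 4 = 384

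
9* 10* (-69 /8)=-3105 /4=-776.25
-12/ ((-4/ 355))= 1065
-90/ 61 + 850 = 51760/ 61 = 848.52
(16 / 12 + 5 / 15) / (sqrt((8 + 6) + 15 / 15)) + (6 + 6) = sqrt(15) / 9 + 12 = 12.43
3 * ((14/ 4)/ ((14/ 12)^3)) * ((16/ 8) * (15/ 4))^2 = 18225/ 49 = 371.94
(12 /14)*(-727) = -4362 /7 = -623.14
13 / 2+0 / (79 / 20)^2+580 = 1173 / 2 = 586.50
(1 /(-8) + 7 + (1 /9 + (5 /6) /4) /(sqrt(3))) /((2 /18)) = 23 * sqrt(3) /24 + 495 /8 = 63.53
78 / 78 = 1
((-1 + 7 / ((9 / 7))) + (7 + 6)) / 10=157 / 90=1.74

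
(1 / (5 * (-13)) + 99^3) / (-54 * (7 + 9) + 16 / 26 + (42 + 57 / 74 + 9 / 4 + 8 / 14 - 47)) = -65339933624 / 58235155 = -1122.00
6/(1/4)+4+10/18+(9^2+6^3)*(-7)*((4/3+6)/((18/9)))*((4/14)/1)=-19345/9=-2149.44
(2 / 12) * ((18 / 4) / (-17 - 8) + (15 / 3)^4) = 31241 / 300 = 104.14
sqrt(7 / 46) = 0.39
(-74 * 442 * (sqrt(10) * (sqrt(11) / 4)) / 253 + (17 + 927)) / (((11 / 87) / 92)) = 7555776 / 11 - 2845596 * sqrt(110) / 121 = 440236.97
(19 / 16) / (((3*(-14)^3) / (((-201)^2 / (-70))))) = 0.08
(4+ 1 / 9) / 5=37 / 45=0.82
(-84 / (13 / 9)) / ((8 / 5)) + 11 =-659 / 26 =-25.35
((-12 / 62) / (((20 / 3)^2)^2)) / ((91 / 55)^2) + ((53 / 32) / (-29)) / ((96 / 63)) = -7149805071 / 190582246400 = -0.04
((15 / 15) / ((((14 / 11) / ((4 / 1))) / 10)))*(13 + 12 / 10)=3124 / 7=446.29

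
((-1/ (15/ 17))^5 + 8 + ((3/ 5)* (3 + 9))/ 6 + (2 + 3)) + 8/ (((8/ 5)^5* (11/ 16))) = 13.44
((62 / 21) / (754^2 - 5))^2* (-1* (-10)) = 38440 / 142533297890361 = 0.00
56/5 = 11.20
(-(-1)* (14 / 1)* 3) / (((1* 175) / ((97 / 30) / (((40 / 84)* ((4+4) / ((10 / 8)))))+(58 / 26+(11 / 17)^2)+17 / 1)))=4.97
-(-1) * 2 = 2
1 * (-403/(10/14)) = -2821/5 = -564.20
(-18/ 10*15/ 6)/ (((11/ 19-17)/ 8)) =57/ 26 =2.19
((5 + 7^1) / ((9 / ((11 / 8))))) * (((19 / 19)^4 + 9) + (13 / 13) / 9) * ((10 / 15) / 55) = 91 / 405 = 0.22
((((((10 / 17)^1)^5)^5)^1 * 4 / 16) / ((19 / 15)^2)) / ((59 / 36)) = 0.00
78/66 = 13/11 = 1.18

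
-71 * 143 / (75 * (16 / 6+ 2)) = -10153 / 350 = -29.01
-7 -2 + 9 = 0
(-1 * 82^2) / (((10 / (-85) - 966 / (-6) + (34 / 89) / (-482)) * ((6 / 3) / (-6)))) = 1225896146 / 9777121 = 125.38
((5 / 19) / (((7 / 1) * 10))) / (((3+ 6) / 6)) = 1 / 399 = 0.00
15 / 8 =1.88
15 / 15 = 1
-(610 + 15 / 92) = -56135 / 92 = -610.16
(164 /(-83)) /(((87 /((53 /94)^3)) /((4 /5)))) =-12207914 /3748529415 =-0.00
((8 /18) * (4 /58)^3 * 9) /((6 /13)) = 0.00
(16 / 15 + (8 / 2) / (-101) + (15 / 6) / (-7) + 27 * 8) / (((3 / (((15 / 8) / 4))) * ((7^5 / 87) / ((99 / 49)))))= 13193878599 / 37263673664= 0.35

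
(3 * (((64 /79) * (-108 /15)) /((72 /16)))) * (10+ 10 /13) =-43008 /1027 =-41.88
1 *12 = 12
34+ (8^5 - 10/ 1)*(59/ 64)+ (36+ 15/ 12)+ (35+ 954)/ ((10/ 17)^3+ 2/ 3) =6445124669/ 205216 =31406.54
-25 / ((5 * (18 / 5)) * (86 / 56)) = -350 / 387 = -0.90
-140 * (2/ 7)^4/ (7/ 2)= -640/ 2401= -0.27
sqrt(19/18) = sqrt(38)/6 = 1.03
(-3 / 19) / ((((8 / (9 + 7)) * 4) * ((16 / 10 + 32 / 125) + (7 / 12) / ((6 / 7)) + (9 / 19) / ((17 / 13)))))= -0.03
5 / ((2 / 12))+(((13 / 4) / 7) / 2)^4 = 30.00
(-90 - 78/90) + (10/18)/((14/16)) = -28423/315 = -90.23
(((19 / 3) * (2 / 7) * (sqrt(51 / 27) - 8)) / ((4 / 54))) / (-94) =684 / 329 - 57 * sqrt(17) / 658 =1.72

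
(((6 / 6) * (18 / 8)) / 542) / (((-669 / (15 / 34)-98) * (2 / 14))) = -315 / 17500096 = -0.00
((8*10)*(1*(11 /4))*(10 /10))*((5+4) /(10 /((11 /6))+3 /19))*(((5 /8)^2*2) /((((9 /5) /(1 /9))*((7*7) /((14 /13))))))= 1436875 /3842748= 0.37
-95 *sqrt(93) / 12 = -76.35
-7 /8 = -0.88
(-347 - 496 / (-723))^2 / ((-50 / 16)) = -20061647432 / 522729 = -38378.68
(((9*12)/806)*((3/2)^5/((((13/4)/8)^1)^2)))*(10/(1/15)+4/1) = 64665216/68107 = 949.47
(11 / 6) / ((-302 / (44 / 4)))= -0.07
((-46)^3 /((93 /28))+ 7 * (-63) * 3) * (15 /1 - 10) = -14242235 /93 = -153142.31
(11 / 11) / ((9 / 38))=38 / 9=4.22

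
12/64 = 3/16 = 0.19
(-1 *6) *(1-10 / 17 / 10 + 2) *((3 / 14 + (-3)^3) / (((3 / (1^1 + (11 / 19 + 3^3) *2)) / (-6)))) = -120037500 / 2261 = -53090.45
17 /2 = 8.50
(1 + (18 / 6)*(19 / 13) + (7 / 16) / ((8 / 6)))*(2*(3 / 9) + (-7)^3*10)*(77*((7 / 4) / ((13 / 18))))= -4941841443 / 1352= -3655208.17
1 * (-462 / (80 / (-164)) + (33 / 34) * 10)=162657 / 170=956.81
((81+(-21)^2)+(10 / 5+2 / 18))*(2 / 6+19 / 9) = 103774 / 81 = 1281.16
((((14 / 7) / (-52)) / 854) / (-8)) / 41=1 / 7282912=0.00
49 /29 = 1.69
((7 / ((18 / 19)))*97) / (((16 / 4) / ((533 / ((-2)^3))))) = -11937.90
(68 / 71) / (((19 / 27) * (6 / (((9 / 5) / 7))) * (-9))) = -306 / 47215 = -0.01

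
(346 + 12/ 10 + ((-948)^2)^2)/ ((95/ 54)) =218070597590064/ 475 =459095994926.45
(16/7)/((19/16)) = 256/133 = 1.92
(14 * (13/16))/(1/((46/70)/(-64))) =-299/2560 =-0.12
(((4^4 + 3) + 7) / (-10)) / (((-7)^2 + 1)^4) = -133 / 31250000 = -0.00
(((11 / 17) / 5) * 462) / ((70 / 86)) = 31218 / 425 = 73.45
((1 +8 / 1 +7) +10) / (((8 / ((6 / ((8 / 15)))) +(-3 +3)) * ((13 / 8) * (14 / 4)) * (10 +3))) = 0.49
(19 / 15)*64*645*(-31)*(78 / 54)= -21072064 / 9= -2341340.44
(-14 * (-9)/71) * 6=10.65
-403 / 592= -0.68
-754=-754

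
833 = 833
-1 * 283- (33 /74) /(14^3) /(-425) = -24422560367 /86298800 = -283.00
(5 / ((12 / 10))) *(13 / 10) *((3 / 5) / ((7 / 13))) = 169 / 28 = 6.04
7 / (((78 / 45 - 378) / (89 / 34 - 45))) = 151305 / 191896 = 0.79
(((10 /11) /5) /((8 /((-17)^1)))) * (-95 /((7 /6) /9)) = 43605 /154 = 283.15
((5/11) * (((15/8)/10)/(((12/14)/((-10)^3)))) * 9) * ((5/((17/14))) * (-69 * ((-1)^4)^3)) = 95090625/374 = 254253.01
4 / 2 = 2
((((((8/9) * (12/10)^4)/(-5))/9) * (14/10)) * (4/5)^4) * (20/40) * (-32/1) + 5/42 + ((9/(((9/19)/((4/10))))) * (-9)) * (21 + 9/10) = -1497.47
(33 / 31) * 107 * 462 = 1631322 / 31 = 52623.29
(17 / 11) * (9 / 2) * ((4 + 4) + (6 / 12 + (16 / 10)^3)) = 481797 / 5500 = 87.60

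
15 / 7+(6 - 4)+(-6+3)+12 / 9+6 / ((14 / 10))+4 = 226 / 21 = 10.76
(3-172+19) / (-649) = 150 / 649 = 0.23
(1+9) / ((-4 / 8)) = -20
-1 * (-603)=603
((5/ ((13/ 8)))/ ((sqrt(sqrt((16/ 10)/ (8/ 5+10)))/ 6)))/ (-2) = -60*sqrt(2)*29^(1/ 4)/ 13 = -15.15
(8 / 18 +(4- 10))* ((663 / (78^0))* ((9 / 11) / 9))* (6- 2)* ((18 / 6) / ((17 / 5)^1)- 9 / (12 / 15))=152750 / 11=13886.36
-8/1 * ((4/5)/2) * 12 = -192/5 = -38.40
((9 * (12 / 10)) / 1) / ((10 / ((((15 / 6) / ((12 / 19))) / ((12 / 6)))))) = 171 / 80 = 2.14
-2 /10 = -1 /5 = -0.20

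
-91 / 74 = -1.23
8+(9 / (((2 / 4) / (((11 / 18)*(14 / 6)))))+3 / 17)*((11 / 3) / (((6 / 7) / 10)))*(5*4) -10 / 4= 20302249 / 918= 22115.74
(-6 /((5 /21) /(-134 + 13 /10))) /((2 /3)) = 250803 /50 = 5016.06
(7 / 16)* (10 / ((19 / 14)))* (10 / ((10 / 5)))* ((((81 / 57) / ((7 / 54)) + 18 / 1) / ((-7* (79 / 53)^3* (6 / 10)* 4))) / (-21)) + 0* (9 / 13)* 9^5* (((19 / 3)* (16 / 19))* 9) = 1991229875 / 4983638212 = 0.40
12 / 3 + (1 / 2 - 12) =-15 / 2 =-7.50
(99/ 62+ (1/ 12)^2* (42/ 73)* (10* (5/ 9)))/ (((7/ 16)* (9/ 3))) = 1582732/ 1283121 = 1.23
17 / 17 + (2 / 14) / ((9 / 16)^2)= 823 / 567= 1.45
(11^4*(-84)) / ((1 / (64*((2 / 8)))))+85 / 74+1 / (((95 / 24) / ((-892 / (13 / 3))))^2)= -19674798.51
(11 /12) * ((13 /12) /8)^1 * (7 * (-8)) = -1001 /144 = -6.95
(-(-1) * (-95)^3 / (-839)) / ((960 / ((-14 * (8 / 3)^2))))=-2400650 / 22653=-105.97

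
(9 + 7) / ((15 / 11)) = 176 / 15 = 11.73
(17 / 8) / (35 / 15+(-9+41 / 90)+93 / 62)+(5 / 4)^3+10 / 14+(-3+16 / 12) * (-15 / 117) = 6750725 / 2778048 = 2.43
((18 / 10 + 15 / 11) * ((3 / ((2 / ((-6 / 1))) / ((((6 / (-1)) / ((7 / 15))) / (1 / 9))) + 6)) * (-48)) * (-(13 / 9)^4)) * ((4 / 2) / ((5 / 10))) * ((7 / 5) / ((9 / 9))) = 51181312 / 27665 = 1850.04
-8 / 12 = -2 / 3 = -0.67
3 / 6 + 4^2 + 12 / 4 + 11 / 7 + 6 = 27.07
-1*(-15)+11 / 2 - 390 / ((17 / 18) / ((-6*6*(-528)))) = -266871623 / 34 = -7849165.38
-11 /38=-0.29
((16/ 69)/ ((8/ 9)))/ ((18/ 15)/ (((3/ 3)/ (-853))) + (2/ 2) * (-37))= -30/ 121969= -0.00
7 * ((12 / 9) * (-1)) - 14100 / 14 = -21346 / 21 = -1016.48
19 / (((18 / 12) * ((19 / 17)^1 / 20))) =680 / 3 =226.67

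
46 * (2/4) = 23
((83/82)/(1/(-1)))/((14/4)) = -83/287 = -0.29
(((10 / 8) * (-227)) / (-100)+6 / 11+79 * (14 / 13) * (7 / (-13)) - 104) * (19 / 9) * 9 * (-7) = 2896304691 / 148720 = 19474.88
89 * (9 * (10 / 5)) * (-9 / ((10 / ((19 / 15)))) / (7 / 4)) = -182628 / 175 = -1043.59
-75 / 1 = -75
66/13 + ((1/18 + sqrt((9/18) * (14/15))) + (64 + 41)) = sqrt(105)/15 + 25771/234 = 110.82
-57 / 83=-0.69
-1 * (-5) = 5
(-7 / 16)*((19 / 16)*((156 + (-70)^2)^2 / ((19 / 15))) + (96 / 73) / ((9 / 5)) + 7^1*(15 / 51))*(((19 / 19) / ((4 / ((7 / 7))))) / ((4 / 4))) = -624563404535 / 238272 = -2621220.31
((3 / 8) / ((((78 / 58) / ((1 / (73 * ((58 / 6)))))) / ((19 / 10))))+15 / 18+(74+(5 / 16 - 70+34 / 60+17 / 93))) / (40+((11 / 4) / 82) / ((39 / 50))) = 170680499 / 1159176490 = 0.15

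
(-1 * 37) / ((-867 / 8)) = 296 / 867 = 0.34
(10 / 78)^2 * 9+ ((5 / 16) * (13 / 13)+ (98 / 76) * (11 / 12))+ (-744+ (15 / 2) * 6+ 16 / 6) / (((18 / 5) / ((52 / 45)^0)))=-266032837 / 1387152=-191.78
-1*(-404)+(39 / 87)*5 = 11781 / 29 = 406.24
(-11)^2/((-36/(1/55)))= -0.06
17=17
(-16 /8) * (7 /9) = -14 /9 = -1.56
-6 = -6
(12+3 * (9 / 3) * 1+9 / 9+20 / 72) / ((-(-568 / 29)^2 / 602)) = -101509541 / 2903616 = -34.96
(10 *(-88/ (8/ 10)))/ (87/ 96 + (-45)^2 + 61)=-3200/ 6071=-0.53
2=2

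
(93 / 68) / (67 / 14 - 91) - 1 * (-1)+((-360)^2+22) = 5319468023 / 41038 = 129622.98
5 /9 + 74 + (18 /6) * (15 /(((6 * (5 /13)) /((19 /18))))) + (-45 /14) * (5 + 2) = 2615 /36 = 72.64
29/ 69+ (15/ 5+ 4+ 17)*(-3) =-4939/ 69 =-71.58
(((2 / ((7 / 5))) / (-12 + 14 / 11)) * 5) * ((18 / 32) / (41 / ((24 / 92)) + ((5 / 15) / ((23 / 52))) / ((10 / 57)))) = -853875 / 368095336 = -0.00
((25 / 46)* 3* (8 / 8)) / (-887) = -75 / 40802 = -0.00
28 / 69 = 0.41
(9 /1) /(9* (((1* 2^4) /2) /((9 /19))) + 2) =9 /154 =0.06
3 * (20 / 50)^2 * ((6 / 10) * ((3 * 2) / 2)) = 108 / 125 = 0.86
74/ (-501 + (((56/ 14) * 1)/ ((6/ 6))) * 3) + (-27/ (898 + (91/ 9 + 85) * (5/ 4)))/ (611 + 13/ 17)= -7045399259/ 46543411200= -0.15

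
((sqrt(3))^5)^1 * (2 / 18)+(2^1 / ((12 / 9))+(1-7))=-9 / 2+sqrt(3)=-2.77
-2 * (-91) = 182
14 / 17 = 0.82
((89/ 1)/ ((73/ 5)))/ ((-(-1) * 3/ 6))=890/ 73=12.19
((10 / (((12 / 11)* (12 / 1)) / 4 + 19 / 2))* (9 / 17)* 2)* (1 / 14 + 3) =85140 / 33439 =2.55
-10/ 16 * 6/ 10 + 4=29/ 8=3.62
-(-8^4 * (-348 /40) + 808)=-182216 /5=-36443.20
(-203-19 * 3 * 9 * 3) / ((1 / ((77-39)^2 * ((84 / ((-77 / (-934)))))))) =-28193141184 / 11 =-2563012834.91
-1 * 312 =-312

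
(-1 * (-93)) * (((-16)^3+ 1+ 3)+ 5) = -380091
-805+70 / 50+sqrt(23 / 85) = -4018 / 5+sqrt(1955) / 85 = -803.08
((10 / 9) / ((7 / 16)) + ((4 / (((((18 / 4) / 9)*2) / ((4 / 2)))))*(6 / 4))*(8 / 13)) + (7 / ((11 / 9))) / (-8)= 9.21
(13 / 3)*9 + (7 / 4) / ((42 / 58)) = 497 / 12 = 41.42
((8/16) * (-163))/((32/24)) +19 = -337/8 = -42.12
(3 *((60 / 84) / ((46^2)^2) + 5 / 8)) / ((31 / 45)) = 2644498125 / 971607952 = 2.72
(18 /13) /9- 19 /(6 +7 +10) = -201 /299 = -0.67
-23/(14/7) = -23/2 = -11.50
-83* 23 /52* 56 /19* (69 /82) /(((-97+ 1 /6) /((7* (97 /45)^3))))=6759256238 /102535875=65.92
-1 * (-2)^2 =-4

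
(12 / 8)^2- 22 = -79 / 4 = -19.75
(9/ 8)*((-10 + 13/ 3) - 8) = -123/ 8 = -15.38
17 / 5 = 3.40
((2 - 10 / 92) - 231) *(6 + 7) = -137007 / 46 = -2978.41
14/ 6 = 7/ 3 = 2.33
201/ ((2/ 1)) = 201/ 2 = 100.50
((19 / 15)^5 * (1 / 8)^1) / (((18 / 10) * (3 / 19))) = 47045881 / 32805000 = 1.43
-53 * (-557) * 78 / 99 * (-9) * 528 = -110526624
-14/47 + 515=24191/47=514.70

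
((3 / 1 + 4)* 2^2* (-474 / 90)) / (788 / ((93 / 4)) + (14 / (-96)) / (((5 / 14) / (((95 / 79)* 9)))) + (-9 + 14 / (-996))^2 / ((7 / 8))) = -6269593366176 / 5201069019995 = -1.21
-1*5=-5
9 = 9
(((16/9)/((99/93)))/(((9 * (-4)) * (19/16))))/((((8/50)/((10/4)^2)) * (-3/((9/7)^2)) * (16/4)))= 19375/92169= 0.21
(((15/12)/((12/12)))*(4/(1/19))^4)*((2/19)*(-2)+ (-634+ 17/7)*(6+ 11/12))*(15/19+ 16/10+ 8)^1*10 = -18927714664160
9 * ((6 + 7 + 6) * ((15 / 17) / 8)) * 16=5130 / 17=301.76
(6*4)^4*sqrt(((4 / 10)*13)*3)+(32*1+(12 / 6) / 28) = 449 / 14+331776*sqrt(390) / 5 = 1310442.27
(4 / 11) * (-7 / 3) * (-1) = 0.85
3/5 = 0.60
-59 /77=-0.77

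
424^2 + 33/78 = 4674187/26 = 179776.42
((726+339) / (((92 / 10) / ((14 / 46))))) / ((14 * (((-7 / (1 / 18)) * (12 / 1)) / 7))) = -1775 / 152352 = -0.01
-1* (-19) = 19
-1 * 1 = -1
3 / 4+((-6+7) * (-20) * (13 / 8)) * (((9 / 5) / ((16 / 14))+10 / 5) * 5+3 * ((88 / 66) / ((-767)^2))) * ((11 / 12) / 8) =-4574763289 / 69508608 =-65.82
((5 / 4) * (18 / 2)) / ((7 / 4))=45 / 7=6.43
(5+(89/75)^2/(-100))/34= 2804579/19125000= 0.15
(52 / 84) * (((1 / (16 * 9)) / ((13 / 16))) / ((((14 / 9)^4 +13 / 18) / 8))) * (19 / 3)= 24624 / 604163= 0.04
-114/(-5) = 114/5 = 22.80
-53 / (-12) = 53 / 12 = 4.42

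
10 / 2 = 5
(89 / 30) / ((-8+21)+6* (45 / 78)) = 1157 / 6420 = 0.18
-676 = -676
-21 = -21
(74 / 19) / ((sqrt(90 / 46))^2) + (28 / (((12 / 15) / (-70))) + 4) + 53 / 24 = -16701919 / 6840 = -2441.80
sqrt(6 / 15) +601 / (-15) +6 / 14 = -4162 / 105 +sqrt(10) / 5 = -39.01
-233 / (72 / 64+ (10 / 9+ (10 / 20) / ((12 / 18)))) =-16776 / 215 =-78.03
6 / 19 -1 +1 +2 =44 / 19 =2.32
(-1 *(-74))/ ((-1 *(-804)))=37/ 402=0.09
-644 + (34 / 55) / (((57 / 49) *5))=-10093034 / 15675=-643.89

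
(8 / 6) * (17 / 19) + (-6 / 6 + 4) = 239 / 57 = 4.19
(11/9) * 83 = 913/9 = 101.44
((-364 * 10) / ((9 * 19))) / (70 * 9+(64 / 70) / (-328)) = -200900 / 5945841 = -0.03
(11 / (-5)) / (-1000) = 0.00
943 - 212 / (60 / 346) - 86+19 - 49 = -395.53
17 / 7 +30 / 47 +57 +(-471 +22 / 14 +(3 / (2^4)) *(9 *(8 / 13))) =-498971 / 1222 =-408.32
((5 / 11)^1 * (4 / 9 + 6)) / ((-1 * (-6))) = 145 / 297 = 0.49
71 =71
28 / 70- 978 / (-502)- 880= -1101453 / 1255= -877.65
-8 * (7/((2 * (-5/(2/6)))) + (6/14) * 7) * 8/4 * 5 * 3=-664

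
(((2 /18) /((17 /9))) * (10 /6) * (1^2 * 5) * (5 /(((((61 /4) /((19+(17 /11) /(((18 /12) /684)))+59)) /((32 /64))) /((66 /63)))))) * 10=2050000 /3111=658.95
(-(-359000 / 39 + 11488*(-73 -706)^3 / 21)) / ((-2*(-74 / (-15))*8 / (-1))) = 44124539404885 / 13468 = 3276250327.06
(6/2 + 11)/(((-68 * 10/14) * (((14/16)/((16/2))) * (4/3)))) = -168/85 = -1.98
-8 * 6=-48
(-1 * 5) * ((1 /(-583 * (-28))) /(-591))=5 /9647484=0.00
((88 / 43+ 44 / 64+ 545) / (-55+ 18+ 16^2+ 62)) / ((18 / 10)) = 1884205 / 1739952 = 1.08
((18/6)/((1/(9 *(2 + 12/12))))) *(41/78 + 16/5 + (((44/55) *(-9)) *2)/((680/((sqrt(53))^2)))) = 2330073/11050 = 210.87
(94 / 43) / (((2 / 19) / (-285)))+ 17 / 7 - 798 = -6714.29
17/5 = 3.40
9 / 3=3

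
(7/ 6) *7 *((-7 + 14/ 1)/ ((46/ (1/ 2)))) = 343/ 552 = 0.62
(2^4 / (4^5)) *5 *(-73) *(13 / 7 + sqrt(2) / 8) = -11.60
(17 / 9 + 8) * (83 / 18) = 7387 / 162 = 45.60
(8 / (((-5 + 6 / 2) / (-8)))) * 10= 320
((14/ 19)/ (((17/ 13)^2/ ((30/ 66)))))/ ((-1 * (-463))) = 11830/ 27965663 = 0.00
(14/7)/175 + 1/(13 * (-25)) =19/2275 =0.01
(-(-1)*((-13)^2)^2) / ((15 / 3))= 28561 / 5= 5712.20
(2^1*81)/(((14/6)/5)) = 2430/7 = 347.14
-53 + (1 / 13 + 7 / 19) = -12981 / 247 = -52.55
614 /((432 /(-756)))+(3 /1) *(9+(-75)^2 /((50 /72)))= 46505 /2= 23252.50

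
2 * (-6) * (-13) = 156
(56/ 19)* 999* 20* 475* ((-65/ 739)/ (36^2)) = -4208750/ 2217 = -1898.40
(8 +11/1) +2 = 21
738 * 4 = 2952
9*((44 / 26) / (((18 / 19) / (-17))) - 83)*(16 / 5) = -212224 / 65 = -3264.98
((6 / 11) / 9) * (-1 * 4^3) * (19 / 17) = -2432 / 561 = -4.34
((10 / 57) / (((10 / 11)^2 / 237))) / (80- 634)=-9559 / 105260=-0.09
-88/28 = -22/7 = -3.14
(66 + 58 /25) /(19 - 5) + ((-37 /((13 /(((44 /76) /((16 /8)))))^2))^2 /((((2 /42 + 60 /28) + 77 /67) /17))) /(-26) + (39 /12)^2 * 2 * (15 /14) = 946835382300687493 /34413030017693600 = 27.51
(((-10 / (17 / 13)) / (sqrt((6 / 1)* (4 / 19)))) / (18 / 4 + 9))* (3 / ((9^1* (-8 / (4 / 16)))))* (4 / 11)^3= 0.00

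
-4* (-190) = 760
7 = 7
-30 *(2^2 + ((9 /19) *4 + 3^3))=-18750 /19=-986.84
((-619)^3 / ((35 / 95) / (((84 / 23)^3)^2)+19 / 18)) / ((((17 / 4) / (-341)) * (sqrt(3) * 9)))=11424937436513100251136 * sqrt(3) / 17112961213505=1156349965.76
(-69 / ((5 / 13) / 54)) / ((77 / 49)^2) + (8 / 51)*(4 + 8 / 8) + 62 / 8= -483132943 / 123420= -3914.54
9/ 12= 3/ 4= 0.75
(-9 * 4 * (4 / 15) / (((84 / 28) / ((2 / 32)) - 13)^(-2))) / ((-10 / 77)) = 90552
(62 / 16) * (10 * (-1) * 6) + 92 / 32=-1837 / 8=-229.62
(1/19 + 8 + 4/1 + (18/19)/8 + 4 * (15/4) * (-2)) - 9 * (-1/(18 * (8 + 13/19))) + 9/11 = -16.95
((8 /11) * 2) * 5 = 80 /11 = 7.27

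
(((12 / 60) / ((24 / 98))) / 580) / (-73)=-49 / 2540400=-0.00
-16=-16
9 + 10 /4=23 /2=11.50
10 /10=1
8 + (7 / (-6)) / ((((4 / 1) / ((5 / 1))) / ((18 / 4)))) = 23 / 16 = 1.44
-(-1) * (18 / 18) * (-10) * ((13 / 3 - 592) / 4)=8815 / 6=1469.17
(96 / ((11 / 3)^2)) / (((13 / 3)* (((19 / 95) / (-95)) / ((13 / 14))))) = -615600 / 847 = -726.80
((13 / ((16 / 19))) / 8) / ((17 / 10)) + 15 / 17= 2195 / 1088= 2.02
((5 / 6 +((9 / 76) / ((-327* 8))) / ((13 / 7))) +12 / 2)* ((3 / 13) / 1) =17661425 / 11199968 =1.58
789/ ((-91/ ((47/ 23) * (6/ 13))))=-222498/ 27209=-8.18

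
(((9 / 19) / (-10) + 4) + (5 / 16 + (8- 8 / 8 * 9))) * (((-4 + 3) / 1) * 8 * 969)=-253113 / 10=-25311.30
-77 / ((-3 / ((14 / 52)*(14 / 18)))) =3773 / 702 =5.37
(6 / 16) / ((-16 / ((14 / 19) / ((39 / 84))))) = -147 / 3952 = -0.04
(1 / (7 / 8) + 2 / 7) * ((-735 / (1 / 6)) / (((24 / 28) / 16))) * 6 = -705600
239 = 239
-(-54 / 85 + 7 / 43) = 1727 / 3655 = 0.47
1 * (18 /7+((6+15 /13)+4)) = 1249 /91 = 13.73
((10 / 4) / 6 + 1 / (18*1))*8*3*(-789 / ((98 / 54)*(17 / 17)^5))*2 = -482868 / 49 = -9854.45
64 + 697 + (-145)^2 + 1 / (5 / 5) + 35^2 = 23012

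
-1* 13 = -13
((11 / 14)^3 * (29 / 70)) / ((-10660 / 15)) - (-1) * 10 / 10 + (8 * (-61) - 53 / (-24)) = -595588085591 / 1228543680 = -484.79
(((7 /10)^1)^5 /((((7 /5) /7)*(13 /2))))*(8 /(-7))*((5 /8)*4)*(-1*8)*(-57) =-273714 /1625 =-168.44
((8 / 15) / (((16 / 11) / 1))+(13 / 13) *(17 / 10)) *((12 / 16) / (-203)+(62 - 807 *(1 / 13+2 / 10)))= -264211357 / 791700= -333.73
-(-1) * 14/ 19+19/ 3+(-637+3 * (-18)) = -38984/ 57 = -683.93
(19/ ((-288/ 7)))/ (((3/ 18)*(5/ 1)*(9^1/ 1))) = -133/ 2160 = -0.06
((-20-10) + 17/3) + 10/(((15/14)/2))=-17/3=-5.67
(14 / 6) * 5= 35 / 3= 11.67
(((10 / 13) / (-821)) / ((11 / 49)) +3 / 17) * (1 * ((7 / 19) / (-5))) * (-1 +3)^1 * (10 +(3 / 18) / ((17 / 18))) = -832874938 / 3223299365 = -0.26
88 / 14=44 / 7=6.29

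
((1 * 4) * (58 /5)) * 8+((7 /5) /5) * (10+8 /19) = 374.12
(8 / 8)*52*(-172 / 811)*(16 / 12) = -35776 / 2433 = -14.70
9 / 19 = 0.47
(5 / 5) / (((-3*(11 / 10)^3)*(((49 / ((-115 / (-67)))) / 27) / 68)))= -70380000 / 4369673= -16.11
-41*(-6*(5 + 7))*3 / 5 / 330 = 1476 / 275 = 5.37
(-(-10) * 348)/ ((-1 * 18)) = -580/ 3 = -193.33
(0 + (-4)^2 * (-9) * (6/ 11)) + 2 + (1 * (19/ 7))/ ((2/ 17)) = -8235/ 154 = -53.47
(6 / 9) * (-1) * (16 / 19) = -32 / 57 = -0.56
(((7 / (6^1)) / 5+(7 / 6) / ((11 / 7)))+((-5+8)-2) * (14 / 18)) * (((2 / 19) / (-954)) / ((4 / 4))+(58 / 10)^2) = 6615859544 / 112154625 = 58.99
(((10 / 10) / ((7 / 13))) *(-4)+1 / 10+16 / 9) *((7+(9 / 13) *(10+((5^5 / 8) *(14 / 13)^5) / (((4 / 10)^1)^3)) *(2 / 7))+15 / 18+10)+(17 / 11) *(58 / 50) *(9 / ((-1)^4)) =-5295865324374673 / 540342702900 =-9800.94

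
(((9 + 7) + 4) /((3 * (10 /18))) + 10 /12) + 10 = 137 /6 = 22.83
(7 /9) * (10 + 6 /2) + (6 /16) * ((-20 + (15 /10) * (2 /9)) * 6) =-34.14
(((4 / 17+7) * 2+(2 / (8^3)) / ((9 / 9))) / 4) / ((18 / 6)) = 62993 / 52224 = 1.21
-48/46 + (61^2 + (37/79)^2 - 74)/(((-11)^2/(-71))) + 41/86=-3197537861129/1493708458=-2140.67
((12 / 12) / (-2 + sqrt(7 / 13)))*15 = -26 / 3-sqrt(91) / 3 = -11.85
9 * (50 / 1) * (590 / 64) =66375 / 16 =4148.44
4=4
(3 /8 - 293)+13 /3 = -6919 /24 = -288.29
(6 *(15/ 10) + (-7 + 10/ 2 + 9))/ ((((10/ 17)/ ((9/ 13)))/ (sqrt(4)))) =2448/ 65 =37.66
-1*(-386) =386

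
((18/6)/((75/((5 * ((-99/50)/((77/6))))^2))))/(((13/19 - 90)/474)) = -0.13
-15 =-15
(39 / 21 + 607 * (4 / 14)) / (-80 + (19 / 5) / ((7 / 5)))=-1227 / 541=-2.27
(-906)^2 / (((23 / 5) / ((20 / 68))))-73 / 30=52480.69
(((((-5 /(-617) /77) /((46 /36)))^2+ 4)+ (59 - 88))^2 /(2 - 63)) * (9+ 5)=-1782070633854306982032031250 /12423578139898136025322123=-143.44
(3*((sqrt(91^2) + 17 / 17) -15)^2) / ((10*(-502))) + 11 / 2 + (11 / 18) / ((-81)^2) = 580065937 / 296425980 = 1.96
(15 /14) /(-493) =-15 /6902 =-0.00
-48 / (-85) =48 / 85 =0.56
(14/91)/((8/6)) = 3/26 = 0.12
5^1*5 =25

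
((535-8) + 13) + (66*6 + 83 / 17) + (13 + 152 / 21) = 343120 / 357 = 961.12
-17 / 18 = -0.94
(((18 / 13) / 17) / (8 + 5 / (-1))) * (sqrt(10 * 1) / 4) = 3 * sqrt(10) / 442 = 0.02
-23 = -23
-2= -2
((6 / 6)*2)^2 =4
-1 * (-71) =71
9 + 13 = 22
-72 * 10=-720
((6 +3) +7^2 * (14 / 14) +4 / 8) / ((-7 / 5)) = -585 / 14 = -41.79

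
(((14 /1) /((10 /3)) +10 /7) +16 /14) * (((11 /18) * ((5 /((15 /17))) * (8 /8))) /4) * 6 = 14773 /420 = 35.17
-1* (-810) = 810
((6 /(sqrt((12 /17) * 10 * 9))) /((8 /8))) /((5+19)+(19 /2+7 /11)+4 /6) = 11 * sqrt(510) /11485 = 0.02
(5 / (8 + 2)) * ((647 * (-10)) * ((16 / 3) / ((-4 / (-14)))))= -181160 / 3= -60386.67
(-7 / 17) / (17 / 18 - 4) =126 / 935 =0.13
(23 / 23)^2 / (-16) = -1 / 16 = -0.06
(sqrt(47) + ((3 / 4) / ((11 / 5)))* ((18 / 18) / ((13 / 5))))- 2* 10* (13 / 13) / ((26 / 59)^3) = -22579015 / 96668 + sqrt(47) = -226.72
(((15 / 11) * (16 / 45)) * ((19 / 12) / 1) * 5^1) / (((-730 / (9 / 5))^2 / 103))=17613 / 7327375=0.00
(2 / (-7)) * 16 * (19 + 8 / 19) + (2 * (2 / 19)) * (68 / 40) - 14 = -68112 / 665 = -102.42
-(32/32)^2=-1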